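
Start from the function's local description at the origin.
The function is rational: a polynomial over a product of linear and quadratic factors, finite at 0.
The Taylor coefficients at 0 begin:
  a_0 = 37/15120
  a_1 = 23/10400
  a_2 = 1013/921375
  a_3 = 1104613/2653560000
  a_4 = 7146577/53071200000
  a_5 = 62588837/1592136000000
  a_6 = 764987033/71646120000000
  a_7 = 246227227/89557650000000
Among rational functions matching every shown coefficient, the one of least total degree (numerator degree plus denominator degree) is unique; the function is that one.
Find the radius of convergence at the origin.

No rational of total degree below 5 reproduces all 8 coefficients; solving the [1/4] Pade equations on them gives f(v) = (7*v/13 + 37/14)/((v - 6)**3*(v - 5)), whose expansion matches every shown term.
Denominator factor (v - 5): pole of order 1 at 5, modulus 5.
Denominator factor (v - 6)^3: pole of order 3 at 6, modulus 6.
The radius of convergence is the smallest modulus among the singular points: 5.

The radius of convergence is 5.


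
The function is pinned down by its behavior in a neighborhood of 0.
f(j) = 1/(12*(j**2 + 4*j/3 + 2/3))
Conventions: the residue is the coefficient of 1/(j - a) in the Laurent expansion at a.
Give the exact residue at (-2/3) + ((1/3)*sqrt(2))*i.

The residue is -((1/16)*sqrt(2))*i.

The factor j**2 + 4*j/3 + 2/3 splits as (j - a)(j - a') with a = (-2/3) + ((1/3)*sqrt(2))*i, a' = (-2/3) - ((1/3)*sqrt(2))*i. At the order-1 pole a set g(j) = (j - a)*f(j) = [1/12] / (j - a').
Simple pole: residue = g(a) at a = (-2/3) + ((1/3)*sqrt(2))*i, which is -((1/16)*sqrt(2))*i.


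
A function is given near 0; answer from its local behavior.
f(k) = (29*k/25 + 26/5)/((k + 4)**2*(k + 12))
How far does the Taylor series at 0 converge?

Denominator factor (k + 12): pole of order 1 at -12, modulus 12.
Denominator factor (k + 4)^2: pole of order 2 at -4, modulus 4.
The radius of convergence is the smallest modulus among the singular points: 4.

The radius of convergence is 4.


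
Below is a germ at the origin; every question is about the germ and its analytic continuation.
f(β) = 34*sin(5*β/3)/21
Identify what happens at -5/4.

There is no denominator, hence no pole anywhere.
The factor -sin(5*β/3) is entire.
So the germ continues analytically to -5/4.

The point is a regular point.


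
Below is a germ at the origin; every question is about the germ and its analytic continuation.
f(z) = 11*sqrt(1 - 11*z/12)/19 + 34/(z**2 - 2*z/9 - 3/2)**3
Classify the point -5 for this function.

The point is a regular point.

Denominator factors: z**2 - 2*z/9 - 3/2 = 443/18 at z = -5 — none vanishes.
Branch term sqrt(1 - z/(12/11)): argument at -5 is 67/12, nonzero, so -5 is not its branch point (a point on a principal cut is still regular for the continued germ).
So the germ continues analytically to -5.


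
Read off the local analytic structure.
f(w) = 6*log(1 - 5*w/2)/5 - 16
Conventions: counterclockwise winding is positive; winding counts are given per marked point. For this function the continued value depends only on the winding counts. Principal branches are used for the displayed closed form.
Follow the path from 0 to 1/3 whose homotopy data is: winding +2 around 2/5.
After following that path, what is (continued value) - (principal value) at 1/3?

Continued minus principal equals (24/5)*pi*i.

The rational part is single-valued and drops out of the difference; each branch term changes only by its own monodromy.
(6/5)*log(1 - w/(2/5)): each positive loop around 2/5 adds 2*pi*i to the log, so winding +2 contributes (6/5)*(2)*2*pi*i = (24/5)*pi*i.
Summing the contributions at w = 1/3 gives (24/5)*pi*i.


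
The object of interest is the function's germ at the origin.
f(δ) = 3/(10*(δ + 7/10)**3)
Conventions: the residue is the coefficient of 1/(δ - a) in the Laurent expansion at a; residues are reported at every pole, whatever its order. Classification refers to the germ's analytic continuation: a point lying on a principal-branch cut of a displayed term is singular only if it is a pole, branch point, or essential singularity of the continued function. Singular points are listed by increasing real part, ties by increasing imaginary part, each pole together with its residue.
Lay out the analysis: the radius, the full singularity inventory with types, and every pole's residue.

Radius of convergence at 0: 7/10.
At -7/10: a pole of order 3; residue 0.

Denominator factor (δ + 7/10)^3: pole of order 3 at -7/10, modulus 7/10.
The radius of convergence is the smallest modulus among the singular points: 7/10.
At the order-3 pole -7/10 set g(δ) = (δ - (-7/10))^3*f(δ) = 3/10.
Order-3 pole: residue = g''(a)/2; g''(-7/10) = 0, so the residue is 0.


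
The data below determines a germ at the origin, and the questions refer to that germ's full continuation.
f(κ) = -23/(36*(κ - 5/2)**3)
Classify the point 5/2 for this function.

The denominator factor κ - 5/2 vanishes at 5/2 and appears to the power 3; the numerator there equals -23/36, nonzero, and no other factor vanishes.
Hence a pole whose order is the multiplicity, 3.

The point is a pole of order 3.


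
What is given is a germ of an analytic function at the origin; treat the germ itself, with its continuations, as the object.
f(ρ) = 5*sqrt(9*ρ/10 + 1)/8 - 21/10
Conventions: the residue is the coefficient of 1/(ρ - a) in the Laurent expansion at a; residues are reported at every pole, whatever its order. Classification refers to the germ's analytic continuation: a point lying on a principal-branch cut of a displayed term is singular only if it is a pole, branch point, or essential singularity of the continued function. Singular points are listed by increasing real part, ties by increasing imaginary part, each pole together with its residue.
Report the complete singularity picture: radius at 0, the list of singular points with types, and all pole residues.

Branch term (5/8)*sqrt(1 - ρ/(-10/9)): its argument vanishes at ρ = -10/9, a square-root branch point, modulus 10/9.
The radius of convergence is the smallest modulus among the singular points: 10/9.

Radius of convergence at 0: 10/9.
At -10/9: an algebraic (square-root) branch point.


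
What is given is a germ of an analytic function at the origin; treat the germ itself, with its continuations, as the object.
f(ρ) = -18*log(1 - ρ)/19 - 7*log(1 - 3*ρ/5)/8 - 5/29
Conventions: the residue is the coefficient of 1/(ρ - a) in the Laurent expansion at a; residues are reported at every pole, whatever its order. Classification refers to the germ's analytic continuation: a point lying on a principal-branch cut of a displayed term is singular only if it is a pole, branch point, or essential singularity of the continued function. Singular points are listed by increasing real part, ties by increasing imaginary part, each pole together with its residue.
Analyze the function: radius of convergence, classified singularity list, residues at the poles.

Branch term (-18/19)*log(1 - ρ/(1)): its argument vanishes at ρ = 1, a logarithmic branch point, modulus 1.
Branch term (-7/8)*log(1 - ρ/(5/3)): its argument vanishes at ρ = 5/3, a logarithmic branch point, modulus 5/3.
The radius of convergence is the smallest modulus among the singular points: 1.
List the singular points by increasing real part (a conjugate pair: the negative imaginary part first).

Radius of convergence at 0: 1.
At 1: a logarithmic branch point.
At 5/3: a logarithmic branch point.


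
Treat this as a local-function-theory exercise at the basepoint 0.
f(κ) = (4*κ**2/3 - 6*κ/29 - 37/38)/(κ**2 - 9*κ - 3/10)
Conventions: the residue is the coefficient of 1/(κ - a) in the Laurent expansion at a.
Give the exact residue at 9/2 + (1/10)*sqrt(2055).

The residue is 171/29 + (289249/2264610)*sqrt(2055).

The factor κ**2 - 9*κ - 3/10 splits as (κ - a)(κ - a') with a = 9/2 + (1/10)*sqrt(2055), a' = 9/2 - (1/10)*sqrt(2055). At the order-1 pole a set g(κ) = (κ - a)*f(κ) = [4*κ**2/3 - 6*κ/29 - 37/38] / (κ - a').
Simple pole: residue = g(a) at a = 9/2 + (1/10)*sqrt(2055), which is 171/29 + (289249/2264610)*sqrt(2055).


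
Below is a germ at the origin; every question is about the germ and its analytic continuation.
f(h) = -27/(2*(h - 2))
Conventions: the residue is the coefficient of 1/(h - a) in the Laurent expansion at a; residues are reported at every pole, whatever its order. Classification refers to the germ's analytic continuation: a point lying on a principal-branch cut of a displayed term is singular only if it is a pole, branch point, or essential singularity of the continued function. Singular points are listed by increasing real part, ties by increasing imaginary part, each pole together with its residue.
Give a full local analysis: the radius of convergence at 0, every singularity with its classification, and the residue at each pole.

Radius of convergence at 0: 2.
At 2: a pole of order 1; residue -27/2.

Denominator factor (h - 2): pole of order 1 at 2, modulus 2.
The radius of convergence is the smallest modulus among the singular points: 2.
At the order-1 pole 2 set g(h) = (h - (2))*f(h) = -27/2.
Simple pole: residue = g(a) at a = 2, which is -27/2.


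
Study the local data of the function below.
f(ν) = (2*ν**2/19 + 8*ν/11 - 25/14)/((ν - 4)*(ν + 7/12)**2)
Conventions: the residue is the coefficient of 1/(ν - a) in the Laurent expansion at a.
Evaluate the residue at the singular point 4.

The residue is 118296/885115.

At the order-1 pole 4 set g(ν) = (ν - (4))*f(ν) = (2*ν**2/19 + 8*ν/11 - 25/14)/(ν + 7/12)**2.
Simple pole: residue = g(a) at a = 4, which is 118296/885115.


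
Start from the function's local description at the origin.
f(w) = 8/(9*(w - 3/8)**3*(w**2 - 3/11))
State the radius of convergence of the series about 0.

The radius of convergence is 3/8.

Denominator factor (w**2 - 3/11): discriminant 12/11, real irrational roots (1/11)*sqrt(33) and -(1/11)*sqrt(33); poles of order 1, moduli (1/11)*sqrt(33) and (1/11)*sqrt(33).
Denominator factor (w - 3/8)^3: pole of order 3 at 3/8, modulus 3/8.
The radius of convergence is the smallest modulus among the singular points: 3/8.


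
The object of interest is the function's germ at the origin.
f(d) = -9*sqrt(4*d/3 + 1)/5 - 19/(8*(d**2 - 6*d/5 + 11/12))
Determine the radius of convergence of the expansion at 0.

Denominator factor (d**2 - 6*d/5 + 11/12): discriminant -167/75, complex-conjugate roots (3/5) + ((1/30)*sqrt(501))*i and (3/5) - ((1/30)*sqrt(501))*i; poles of order 1, moduli (1/6)*sqrt(33) and (1/6)*sqrt(33).
Branch term (-9/5)*sqrt(1 - d/(-3/4)): its argument vanishes at d = -3/4, a square-root branch point, modulus 3/4.
The radius of convergence is the smallest modulus among the singular points: 3/4.

The radius of convergence is 3/4.


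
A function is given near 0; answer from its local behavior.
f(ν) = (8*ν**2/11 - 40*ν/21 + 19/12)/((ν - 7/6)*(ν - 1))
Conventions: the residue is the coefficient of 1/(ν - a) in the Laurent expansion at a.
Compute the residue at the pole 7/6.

The residue is 139/66.

At the order-1 pole 7/6 set g(ν) = (ν - (7/6))*f(ν) = (8*ν**2/11 - 40*ν/21 + 19/12)/(ν - 1).
Simple pole: residue = g(a) at a = 7/6, which is 139/66.


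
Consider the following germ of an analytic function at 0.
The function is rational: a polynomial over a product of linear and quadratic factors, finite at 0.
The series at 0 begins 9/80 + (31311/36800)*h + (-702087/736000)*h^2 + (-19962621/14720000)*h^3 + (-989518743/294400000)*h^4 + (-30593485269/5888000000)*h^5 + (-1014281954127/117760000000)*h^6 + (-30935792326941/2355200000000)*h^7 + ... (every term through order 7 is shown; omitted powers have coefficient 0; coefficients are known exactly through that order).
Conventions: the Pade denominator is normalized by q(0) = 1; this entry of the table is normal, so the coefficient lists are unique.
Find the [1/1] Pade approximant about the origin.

Taylor coefficients needed (read off): a_0 = 9/80, a_1 = 31311/36800, a_2 = -702087/736000.
Write the denominator as Q(h) = 1 + q1*h. Requiring Q*f - P = O(h^3) with deg P <= 1 kills the coefficients of h^2..h^2 in Q*f:
  h^2: a_2 + q1*a_1 = 0, i.e. -702087/736000 + (31311/36800)*q1 = 0.
Solving this linear system: q1 = 234029/208740.
The numerator is Q*f truncated at degree 1: P0 = a_0 = 9/80; P1 = a_1 + q1*a_0 = 12507897/12802720.

The Pade approximant has numerator coefficients [9/80, 12507897/12802720]; denominator coefficients [1, 234029/208740].


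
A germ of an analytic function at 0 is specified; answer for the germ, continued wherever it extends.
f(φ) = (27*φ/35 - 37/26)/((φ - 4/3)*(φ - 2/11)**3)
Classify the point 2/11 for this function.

The denominator factor φ - 2/11 vanishes at 2/11 and appears to the power 3; the numerator there equals -12841/10010, nonzero, and no other factor vanishes.
Hence a pole whose order is the multiplicity, 3.

The point is a pole of order 3.


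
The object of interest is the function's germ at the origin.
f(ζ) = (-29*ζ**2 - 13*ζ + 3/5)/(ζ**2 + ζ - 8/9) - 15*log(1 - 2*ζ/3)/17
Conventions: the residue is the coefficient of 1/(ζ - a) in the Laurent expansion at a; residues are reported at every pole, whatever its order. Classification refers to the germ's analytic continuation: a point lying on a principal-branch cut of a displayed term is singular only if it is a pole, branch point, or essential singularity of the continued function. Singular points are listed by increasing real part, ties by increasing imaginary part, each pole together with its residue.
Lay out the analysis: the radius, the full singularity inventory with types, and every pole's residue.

Denominator factor (ζ**2 + ζ - 8/9): discriminant 41/9, real irrational roots -1/2 + (1/6)*sqrt(41) and -1/2 - (1/6)*sqrt(41); poles of order 1, moduli -1/2 + (1/6)*sqrt(41) and 1/2 + (1/6)*sqrt(41).
Branch term (-15/17)*log(1 - ζ/(3/2)): its argument vanishes at ζ = 3/2, a logarithmic branch point, modulus 3/2.
The radius of convergence is the smallest modulus among the singular points: -1/2 + (1/6)*sqrt(41).
The branch term is analytic at -1/2 - (1/6)*sqrt(41) and contributes nothing to the residue; only the rational part matters.
The factor ζ**2 + ζ - 8/9 splits as (ζ - a)(ζ - a') with a = -1/2 - (1/6)*sqrt(41), a' = -1/2 + (1/6)*sqrt(41). At the order-1 pole a set g(ζ) = (ζ - a)*(rational part) = [-29*ζ**2 - 13*ζ + 3/5] / (ζ - a').
Simple pole: residue = g(a) at a = -1/2 - (1/6)*sqrt(41), which is 8 + (1493/615)*sqrt(41).
The branch term is analytic at -1/2 + (1/6)*sqrt(41) and contributes nothing to the residue; only the rational part matters.
The factor ζ**2 + ζ - 8/9 splits as (ζ - a)(ζ - a') with a = -1/2 + (1/6)*sqrt(41), a' = -1/2 - (1/6)*sqrt(41). At the order-1 pole a set g(ζ) = (ζ - a)*(rational part) = [-29*ζ**2 - 13*ζ + 3/5] / (ζ - a').
Simple pole: residue = g(a) at a = -1/2 + (1/6)*sqrt(41), which is 8 - (1493/615)*sqrt(41).
List the singular points by increasing real part (a conjugate pair: the negative imaginary part first).

Radius of convergence at 0: -1/2 + (1/6)*sqrt(41).
At -1/2 - (1/6)*sqrt(41): a pole of order 1; residue 8 + (1493/615)*sqrt(41).
At -1/2 + (1/6)*sqrt(41): a pole of order 1; residue 8 - (1493/615)*sqrt(41).
At 3/2: a logarithmic branch point.


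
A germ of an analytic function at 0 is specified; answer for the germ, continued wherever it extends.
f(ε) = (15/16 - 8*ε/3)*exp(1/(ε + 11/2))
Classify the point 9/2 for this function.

There is no denominator, hence no pole anywhere.
The essential point of exp(1/(ε - (-11/2))) is -11/2, not 9/2.
So the germ continues analytically to 9/2.

The point is a regular point.


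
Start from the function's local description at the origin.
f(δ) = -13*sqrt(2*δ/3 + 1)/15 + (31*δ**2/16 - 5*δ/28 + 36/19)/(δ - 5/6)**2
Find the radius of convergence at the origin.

Denominator factor (δ - 5/6)^2: pole of order 2 at 5/6, modulus 5/6.
Branch term (-13/15)*sqrt(1 - δ/(-3/2)): its argument vanishes at δ = -3/2, a square-root branch point, modulus 3/2.
The radius of convergence is the smallest modulus among the singular points: 5/6.

The radius of convergence is 5/6.


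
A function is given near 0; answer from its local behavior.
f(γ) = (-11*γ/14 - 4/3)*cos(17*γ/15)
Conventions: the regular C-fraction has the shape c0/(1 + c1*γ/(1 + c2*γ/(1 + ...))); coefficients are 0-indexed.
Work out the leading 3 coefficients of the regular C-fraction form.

The regular C-fraction coefficients are [-4/3, -33/56, 698177/415800].

Taylor coefficients (expand at 0): a_0 = -4/3, a_1 = -11/14, a_2 = 578/675.
c0 = a_0 = -4/3. Peel one level at a time: if S = 1 + c*γ/S' with S'(0) = 1, then c is the γ-coefficient of S and S' = c*γ/(S - 1).
S_1 = c0/f = 1 + (-33/56)*γ + (698177/705600)*γ^2 + ...; c1 = -33/56.
S_2 = c1*γ/(S_1 - 1) = 1 + (698177/415800)*γ + ...; c2 = 698177/415800.


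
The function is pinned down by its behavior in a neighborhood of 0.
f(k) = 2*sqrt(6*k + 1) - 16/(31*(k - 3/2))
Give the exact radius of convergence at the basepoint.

Denominator factor (k - 3/2): pole of order 1 at 3/2, modulus 3/2.
Branch term (2)*sqrt(1 - k/(-1/6)): its argument vanishes at k = -1/6, a square-root branch point, modulus 1/6.
The radius of convergence is the smallest modulus among the singular points: 1/6.

The radius of convergence is 1/6.


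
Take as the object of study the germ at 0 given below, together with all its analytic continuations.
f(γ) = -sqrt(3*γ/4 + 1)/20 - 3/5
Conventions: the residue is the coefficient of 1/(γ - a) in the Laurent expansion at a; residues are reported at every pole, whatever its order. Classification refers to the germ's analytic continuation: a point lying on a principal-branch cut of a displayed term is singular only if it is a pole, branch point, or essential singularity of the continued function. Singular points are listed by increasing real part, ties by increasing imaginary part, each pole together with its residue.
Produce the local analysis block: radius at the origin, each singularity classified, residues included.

Branch term (-1/20)*sqrt(1 - γ/(-4/3)): its argument vanishes at γ = -4/3, a square-root branch point, modulus 4/3.
The radius of convergence is the smallest modulus among the singular points: 4/3.

Radius of convergence at 0: 4/3.
At -4/3: an algebraic (square-root) branch point.


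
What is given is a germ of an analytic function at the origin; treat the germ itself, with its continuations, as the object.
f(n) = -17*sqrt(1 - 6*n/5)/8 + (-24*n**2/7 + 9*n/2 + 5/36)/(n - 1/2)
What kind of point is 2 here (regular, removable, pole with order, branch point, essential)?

Denominator factors: n - 1/2 = 3/2 at n = 2 — none vanishes.
Branch term sqrt(1 - n/(5/6)): argument at 2 is -7/5, nonzero, so 2 is not its branch point (a point on a principal cut is still regular for the continued germ).
So the germ continues analytically to 2.

The point is a regular point.


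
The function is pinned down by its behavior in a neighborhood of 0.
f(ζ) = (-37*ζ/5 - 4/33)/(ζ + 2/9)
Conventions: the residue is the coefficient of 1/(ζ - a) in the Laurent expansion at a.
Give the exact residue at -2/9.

At the order-1 pole -2/9 set g(ζ) = (ζ - (-2/9))*f(ζ) = -37*ζ/5 - 4/33.
Simple pole: residue = g(a) at a = -2/9, which is 754/495.

The residue is 754/495.


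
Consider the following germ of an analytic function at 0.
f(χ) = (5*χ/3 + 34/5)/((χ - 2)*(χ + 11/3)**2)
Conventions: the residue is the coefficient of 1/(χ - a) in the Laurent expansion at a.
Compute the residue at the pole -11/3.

At the order-2 pole -11/3 set g(χ) = (χ - (-11/3))^2*f(χ) = (5*χ/3 + 34/5)/(χ - 2).
Order-2 pole: residue = g'(a); g'(-11/3) = -456/1445, so the residue is -456/1445.

The residue is -456/1445.


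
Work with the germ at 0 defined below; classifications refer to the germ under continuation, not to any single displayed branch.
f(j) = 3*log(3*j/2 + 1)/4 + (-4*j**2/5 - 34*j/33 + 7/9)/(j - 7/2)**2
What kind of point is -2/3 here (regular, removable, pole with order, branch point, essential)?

The point is a logarithmic branch point.

The term (3/4)*log(1 - j/(-2/3)) has argument 1 - -2/3/(-2/3) = 0 at -2/3: a logarithmic (infinitely-sheeted) branch point; the remaining terms are analytic or single-valued there.


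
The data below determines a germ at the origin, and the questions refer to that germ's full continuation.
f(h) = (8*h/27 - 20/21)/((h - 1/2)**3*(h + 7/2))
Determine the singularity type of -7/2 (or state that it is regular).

The denominator factor h + 7/2 vanishes at -7/2 and appears to the power 1; the numerator there equals -376/189, nonzero, and no other factor vanishes.
Hence a pole whose order is the multiplicity, 1.

The point is a pole of order 1.


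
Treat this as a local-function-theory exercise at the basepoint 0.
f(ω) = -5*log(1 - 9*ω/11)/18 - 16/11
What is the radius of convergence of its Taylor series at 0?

The radius of convergence is 11/9.

Branch term (-5/18)*log(1 - ω/(11/9)): its argument vanishes at ω = 11/9, a logarithmic branch point, modulus 11/9.
The radius of convergence is the smallest modulus among the singular points: 11/9.


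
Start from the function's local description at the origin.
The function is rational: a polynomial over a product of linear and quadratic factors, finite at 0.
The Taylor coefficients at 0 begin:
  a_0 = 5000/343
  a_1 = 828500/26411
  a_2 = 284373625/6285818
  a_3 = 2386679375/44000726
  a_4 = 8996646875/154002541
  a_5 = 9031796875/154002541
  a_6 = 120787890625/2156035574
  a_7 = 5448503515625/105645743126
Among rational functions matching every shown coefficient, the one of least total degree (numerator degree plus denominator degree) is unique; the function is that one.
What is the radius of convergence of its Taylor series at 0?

No rational of total degree below 5 reproduces all 8 coefficients; solving the [2/3] Pade equations on them gives f(ψ) = (-31*ψ**2/34 - 4*ψ/11 - 40)/(ψ - 7/5)**3, whose expansion matches every shown term.
Denominator factor (ψ - 7/5)^3: pole of order 3 at 7/5, modulus 7/5.
The radius of convergence is the smallest modulus among the singular points: 7/5.

The radius of convergence is 7/5.


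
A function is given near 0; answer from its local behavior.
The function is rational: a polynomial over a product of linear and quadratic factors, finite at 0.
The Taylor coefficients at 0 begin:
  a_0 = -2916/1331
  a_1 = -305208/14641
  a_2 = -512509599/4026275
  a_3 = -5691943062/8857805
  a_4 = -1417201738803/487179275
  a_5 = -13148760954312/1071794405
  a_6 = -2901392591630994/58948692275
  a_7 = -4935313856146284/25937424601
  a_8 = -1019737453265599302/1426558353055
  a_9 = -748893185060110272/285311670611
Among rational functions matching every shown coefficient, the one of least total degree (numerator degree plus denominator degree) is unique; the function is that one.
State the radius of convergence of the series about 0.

The radius of convergence is 1/3.

No rational of total degree below 8 reproduces all 10 coefficients; solving the [2/6] Pade equations on them gives f(z) = (11*z**2/25 + 16*z/3 + 4)/((z - 1/3)**3*(z + 11/3)**3), whose expansion matches every shown term.
Denominator factor (z - 1/3)^3: pole of order 3 at 1/3, modulus 1/3.
Denominator factor (z + 11/3)^3: pole of order 3 at -11/3, modulus 11/3.
The radius of convergence is the smallest modulus among the singular points: 1/3.


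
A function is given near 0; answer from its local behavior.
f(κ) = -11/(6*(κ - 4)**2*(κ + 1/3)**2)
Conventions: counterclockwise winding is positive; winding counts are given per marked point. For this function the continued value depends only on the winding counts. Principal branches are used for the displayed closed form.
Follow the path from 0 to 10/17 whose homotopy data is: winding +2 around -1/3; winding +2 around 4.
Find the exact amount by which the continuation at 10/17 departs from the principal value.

Continued minus principal equals 0.

The function is rational, hence single-valued: continuing it around any pole returns the same value, so the difference is 0.


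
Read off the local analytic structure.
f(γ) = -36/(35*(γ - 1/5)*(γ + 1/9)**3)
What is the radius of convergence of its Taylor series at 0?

The radius of convergence is 1/9.

Denominator factor (γ - 1/5): pole of order 1 at 1/5, modulus 1/5.
Denominator factor (γ + 1/9)^3: pole of order 3 at -1/9, modulus 1/9.
The radius of convergence is the smallest modulus among the singular points: 1/9.


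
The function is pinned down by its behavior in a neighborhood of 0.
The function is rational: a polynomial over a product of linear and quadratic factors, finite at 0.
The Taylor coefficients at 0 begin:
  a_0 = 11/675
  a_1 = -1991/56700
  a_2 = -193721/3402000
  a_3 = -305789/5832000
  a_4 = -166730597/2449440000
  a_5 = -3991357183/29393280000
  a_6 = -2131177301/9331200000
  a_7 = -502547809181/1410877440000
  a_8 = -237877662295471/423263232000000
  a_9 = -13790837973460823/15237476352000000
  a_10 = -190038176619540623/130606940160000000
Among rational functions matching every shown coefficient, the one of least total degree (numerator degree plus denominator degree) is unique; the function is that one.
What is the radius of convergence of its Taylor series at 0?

The radius of convergence is -5/12 + (7/132)*sqrt(385).

No rational of total degree below 9 reproduces all 11 coefficients; solving the [1/8] Pade equations on them gives f(w) = (10*w/7 - 2/5)/((w**2 - w/2 + 3)**3*(w**2 + 5*w/6 - 10/11)), whose expansion matches every shown term.
Denominator factor (w**2 + 5*w/6 - 10/11): discriminant 1715/396, real irrational roots -5/12 + (7/132)*sqrt(385) and -5/12 - (7/132)*sqrt(385); poles of order 1, moduli -5/12 + (7/132)*sqrt(385) and 5/12 + (7/132)*sqrt(385).
Denominator factor (w**2 - w/2 + 3)^3: discriminant -47/4, complex-conjugate roots (1/4) + ((1/4)*sqrt(47))*i and (1/4) - ((1/4)*sqrt(47))*i; poles of order 3, moduli sqrt(3) and sqrt(3).
The radius of convergence is the smallest modulus among the singular points: -5/12 + (7/132)*sqrt(385).


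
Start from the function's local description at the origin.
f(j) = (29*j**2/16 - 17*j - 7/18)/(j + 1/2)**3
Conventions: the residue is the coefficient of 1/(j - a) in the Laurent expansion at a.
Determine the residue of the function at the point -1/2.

At the order-3 pole -1/2 set g(j) = (j - (-1/2))^3*f(j) = 29*j**2/16 - 17*j - 7/18.
Order-3 pole: residue = g''(a)/2; g''(-1/2) = 29/8, so the residue is 29/16.

The residue is 29/16.


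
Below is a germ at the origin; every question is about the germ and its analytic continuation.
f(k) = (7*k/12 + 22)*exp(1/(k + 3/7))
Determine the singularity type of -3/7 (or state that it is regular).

The exponent 1/(k - (-3/7)) has a pole at -3/7, so exp(1/(k - (-3/7))) takes every nonzero value near it: an essential singularity (not a pole of any order).

The point is an essential singularity.


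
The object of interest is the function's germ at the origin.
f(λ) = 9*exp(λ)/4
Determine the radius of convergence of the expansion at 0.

The factor exp(λ) is entire and contributes no finite singular point.
The polynomial part has no poles.
No finite singular points: the Taylor series at 0 converges everywhere.

The radius of convergence is infinite.


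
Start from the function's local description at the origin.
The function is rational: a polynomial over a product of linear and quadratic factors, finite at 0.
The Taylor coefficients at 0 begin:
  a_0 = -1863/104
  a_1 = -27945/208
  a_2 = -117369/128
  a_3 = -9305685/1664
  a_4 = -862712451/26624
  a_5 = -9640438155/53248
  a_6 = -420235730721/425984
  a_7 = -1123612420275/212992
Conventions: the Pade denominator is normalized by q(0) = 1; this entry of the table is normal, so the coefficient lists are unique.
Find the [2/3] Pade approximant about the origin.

The Pade approximant has numerator coefficients [-1863/104, 27945/2366, -16767/2366]; denominator coefficients [1, -1485/182, 15147/1456, 4995/182].

Taylor coefficients needed (read off): a_0 = -1863/104, a_1 = -27945/208, a_2 = -117369/128, a_3 = -9305685/1664, a_4 = -862712451/26624, a_5 = -9640438155/53248.
Write the denominator as Q(ψ) = 1 + q1*ψ + q2*ψ^2 + q3*ψ^3. Requiring Q*f - P = O(ψ^6) with deg P <= 2 kills the coefficients of ψ^3..ψ^5 in Q*f:
  ψ^3: a_3 + q1*a_2 + q2*a_1 + q3*a_0 = 0, i.e. -9305685/1664 + (-117369/128)*q1 + (-27945/208)*q2 + (-1863/104)*q3 = 0.
  ψ^4: a_4 + q1*a_3 + q2*a_2 + q3*a_1 = 0, i.e. -862712451/26624 + (-9305685/1664)*q1 + (-117369/128)*q2 + (-27945/208)*q3 = 0.
  ψ^5: a_5 + q1*a_4 + q2*a_3 + q3*a_2 = 0, i.e. -9640438155/53248 + (-862712451/26624)*q1 + (-9305685/1664)*q2 + (-117369/128)*q3 = 0.
Solving this linear system: q1 = -1485/182, q2 = 15147/1456, q3 = 4995/182.
The numerator is Q*f truncated at degree 2: P0 = a_0 = -1863/104; P1 = a_1 + q1*a_0 = 27945/2366; P2 = a_2 + q1*a_1 + q2*a_0 = -16767/2366.


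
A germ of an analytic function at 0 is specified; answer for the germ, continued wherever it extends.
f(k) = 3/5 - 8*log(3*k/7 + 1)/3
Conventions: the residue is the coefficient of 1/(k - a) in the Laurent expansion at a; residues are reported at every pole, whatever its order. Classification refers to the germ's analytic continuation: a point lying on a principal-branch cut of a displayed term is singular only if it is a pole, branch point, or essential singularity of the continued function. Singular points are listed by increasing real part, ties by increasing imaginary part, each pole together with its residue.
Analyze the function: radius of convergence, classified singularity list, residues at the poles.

Radius of convergence at 0: 7/3.
At -7/3: a logarithmic branch point.

Branch term (-8/3)*log(1 - k/(-7/3)): its argument vanishes at k = -7/3, a logarithmic branch point, modulus 7/3.
The radius of convergence is the smallest modulus among the singular points: 7/3.


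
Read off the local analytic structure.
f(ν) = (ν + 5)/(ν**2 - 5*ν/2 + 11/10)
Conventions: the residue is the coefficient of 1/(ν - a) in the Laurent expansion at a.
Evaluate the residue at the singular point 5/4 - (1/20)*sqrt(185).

The residue is 1/2 - (25/74)*sqrt(185).

The factor ν**2 - 5*ν/2 + 11/10 splits as (ν - a)(ν - a') with a = 5/4 - (1/20)*sqrt(185), a' = 5/4 + (1/20)*sqrt(185). At the order-1 pole a set g(ν) = (ν - a)*f(ν) = [ν + 5] / (ν - a').
Simple pole: residue = g(a) at a = 5/4 - (1/20)*sqrt(185), which is 1/2 - (25/74)*sqrt(185).


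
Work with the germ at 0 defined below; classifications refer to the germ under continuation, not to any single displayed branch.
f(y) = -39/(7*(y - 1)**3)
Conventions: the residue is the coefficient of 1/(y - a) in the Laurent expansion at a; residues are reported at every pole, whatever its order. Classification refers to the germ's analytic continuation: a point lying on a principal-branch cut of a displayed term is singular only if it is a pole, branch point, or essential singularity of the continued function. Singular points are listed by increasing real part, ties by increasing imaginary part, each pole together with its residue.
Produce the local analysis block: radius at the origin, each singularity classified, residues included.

Denominator factor (y - 1)^3: pole of order 3 at 1, modulus 1.
The radius of convergence is the smallest modulus among the singular points: 1.
At the order-3 pole 1 set g(y) = (y - (1))^3*f(y) = -39/7.
Order-3 pole: residue = g''(a)/2; g''(1) = 0, so the residue is 0.

Radius of convergence at 0: 1.
At 1: a pole of order 3; residue 0.


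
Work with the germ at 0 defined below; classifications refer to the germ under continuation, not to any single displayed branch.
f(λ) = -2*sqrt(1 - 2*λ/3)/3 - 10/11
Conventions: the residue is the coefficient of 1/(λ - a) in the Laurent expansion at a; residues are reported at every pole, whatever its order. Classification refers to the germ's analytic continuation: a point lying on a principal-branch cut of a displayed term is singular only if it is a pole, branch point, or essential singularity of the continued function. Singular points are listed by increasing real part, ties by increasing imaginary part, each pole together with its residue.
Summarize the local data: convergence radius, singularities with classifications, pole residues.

Radius of convergence at 0: 3/2.
At 3/2: an algebraic (square-root) branch point.

Branch term (-2/3)*sqrt(1 - λ/(3/2)): its argument vanishes at λ = 3/2, a square-root branch point, modulus 3/2.
The radius of convergence is the smallest modulus among the singular points: 3/2.


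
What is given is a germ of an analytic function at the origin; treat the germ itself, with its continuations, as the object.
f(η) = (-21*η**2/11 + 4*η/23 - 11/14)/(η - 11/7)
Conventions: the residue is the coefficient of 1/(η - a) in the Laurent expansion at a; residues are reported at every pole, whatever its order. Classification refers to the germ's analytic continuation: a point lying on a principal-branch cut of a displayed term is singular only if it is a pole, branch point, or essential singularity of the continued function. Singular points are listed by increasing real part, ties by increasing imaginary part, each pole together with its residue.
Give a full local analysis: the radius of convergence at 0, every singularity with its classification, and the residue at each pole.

Radius of convergence at 0: 11/7.
At 11/7: a pole of order 1; residue -1683/322.

Denominator factor (η - 11/7): pole of order 1 at 11/7, modulus 11/7.
The radius of convergence is the smallest modulus among the singular points: 11/7.
At the order-1 pole 11/7 set g(η) = (η - (11/7))*f(η) = -21*η**2/11 + 4*η/23 - 11/14.
Simple pole: residue = g(a) at a = 11/7, which is -1683/322.


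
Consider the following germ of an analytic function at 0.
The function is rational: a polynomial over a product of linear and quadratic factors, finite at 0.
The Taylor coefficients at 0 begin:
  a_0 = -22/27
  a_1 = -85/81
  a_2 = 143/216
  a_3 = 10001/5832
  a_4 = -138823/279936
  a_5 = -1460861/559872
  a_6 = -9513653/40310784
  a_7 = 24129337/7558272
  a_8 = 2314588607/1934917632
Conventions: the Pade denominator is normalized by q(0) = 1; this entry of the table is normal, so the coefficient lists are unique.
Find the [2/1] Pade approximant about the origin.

The Pade approximant has numerator coefficients [-22/27, 10057/9477, 8457049/2501928]; denominator coefficients [1, -10001/3861].

Taylor coefficients needed (read off): a_0 = -22/27, a_1 = -85/81, a_2 = 143/216, a_3 = 10001/5832.
Write the denominator as Q(ω) = 1 + q1*ω. Requiring Q*f - P = O(ω^4) with deg P <= 2 kills the coefficients of ω^3..ω^3 in Q*f:
  ω^3: a_3 + q1*a_2 = 0, i.e. 10001/5832 + (143/216)*q1 = 0.
Solving this linear system: q1 = -10001/3861.
The numerator is Q*f truncated at degree 2: P0 = a_0 = -22/27; P1 = a_1 + q1*a_0 = 10057/9477; P2 = a_2 + q1*a_1 = 8457049/2501928.


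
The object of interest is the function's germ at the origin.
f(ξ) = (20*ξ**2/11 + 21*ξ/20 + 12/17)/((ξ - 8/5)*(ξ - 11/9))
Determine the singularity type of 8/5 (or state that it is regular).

The denominator factor ξ - 8/5 vanishes at 8/5 and appears to the power 1; the numerator there equals 32914/4675, nonzero, and no other factor vanishes.
Hence a pole whose order is the multiplicity, 1.

The point is a pole of order 1.


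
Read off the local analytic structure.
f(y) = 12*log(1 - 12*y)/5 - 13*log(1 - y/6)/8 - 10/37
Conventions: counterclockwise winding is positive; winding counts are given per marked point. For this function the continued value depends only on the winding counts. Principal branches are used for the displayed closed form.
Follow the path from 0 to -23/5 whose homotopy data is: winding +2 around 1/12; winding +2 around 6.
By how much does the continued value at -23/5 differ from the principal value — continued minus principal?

Continued minus principal equals (31/10)*pi*i.

The rational part is single-valued and drops out of the difference; each branch term changes only by its own monodromy.
(-13/8)*log(1 - y/(6)): each positive loop around 6 adds 2*pi*i to the log, so winding +2 contributes (-13/8)*(2)*2*pi*i = -(13/2)*pi*i.
(12/5)*log(1 - y/(1/12)): each positive loop around 1/12 adds 2*pi*i to the log, so winding +2 contributes (12/5)*(2)*2*pi*i = (48/5)*pi*i.
Summing the contributions at y = -23/5 gives (31/10)*pi*i.


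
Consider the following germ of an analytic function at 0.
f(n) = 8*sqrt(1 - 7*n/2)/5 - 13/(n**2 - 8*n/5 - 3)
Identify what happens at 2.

Denominator factors: n**2 - 8*n/5 - 3 = -11/5 at n = 2 — none vanishes.
Branch term sqrt(1 - n/(2/7)): argument at 2 is -6, nonzero, so 2 is not its branch point (a point on a principal cut is still regular for the continued germ).
So the germ continues analytically to 2.

The point is a regular point.


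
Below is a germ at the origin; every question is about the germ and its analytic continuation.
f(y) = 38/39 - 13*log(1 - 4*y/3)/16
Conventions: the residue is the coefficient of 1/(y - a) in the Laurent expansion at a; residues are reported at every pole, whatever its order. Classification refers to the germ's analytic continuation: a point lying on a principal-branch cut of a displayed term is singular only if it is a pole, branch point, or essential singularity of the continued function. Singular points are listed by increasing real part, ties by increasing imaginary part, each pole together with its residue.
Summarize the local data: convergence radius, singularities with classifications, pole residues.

Radius of convergence at 0: 3/4.
At 3/4: a logarithmic branch point.

Branch term (-13/16)*log(1 - y/(3/4)): its argument vanishes at y = 3/4, a logarithmic branch point, modulus 3/4.
The radius of convergence is the smallest modulus among the singular points: 3/4.


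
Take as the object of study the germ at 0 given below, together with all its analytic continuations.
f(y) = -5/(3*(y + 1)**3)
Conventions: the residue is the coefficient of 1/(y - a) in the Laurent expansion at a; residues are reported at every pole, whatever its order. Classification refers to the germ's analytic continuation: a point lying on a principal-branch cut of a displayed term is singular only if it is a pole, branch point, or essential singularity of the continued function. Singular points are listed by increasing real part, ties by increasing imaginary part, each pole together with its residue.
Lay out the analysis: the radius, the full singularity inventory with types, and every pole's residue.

Radius of convergence at 0: 1.
At -1: a pole of order 3; residue 0.

Denominator factor (y + 1)^3: pole of order 3 at -1, modulus 1.
The radius of convergence is the smallest modulus among the singular points: 1.
At the order-3 pole -1 set g(y) = (y - (-1))^3*f(y) = -5/3.
Order-3 pole: residue = g''(a)/2; g''(-1) = 0, so the residue is 0.


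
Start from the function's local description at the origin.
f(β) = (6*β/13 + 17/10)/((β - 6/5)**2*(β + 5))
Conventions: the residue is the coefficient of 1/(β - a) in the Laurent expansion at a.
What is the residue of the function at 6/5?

The residue is 395/24986.

At the order-2 pole 6/5 set g(β) = (β - (6/5))^2*f(β) = (6*β/13 + 17/10)/(β + 5).
Order-2 pole: residue = g'(a); g'(6/5) = 395/24986, so the residue is 395/24986.


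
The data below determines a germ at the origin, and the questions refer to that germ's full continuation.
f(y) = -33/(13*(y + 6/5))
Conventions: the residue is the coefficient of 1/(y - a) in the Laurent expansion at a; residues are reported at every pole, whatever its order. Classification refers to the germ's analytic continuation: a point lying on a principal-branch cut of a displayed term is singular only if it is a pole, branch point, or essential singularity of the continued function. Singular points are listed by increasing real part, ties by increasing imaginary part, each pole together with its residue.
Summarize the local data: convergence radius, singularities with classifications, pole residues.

Radius of convergence at 0: 6/5.
At -6/5: a pole of order 1; residue -33/13.

Denominator factor (y + 6/5): pole of order 1 at -6/5, modulus 6/5.
The radius of convergence is the smallest modulus among the singular points: 6/5.
At the order-1 pole -6/5 set g(y) = (y - (-6/5))*f(y) = -33/13.
Simple pole: residue = g(a) at a = -6/5, which is -33/13.
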